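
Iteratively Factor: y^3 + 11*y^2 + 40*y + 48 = (y + 4)*(y^2 + 7*y + 12) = (y + 4)^2*(y + 3)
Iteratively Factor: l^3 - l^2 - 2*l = (l - 2)*(l^2 + l) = (l - 2)*(l + 1)*(l)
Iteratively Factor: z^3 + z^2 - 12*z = (z - 3)*(z^2 + 4*z) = (z - 3)*(z + 4)*(z)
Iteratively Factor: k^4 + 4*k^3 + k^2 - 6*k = (k + 2)*(k^3 + 2*k^2 - 3*k) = (k + 2)*(k + 3)*(k^2 - k) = k*(k + 2)*(k + 3)*(k - 1)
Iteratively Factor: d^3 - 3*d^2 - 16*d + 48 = (d - 3)*(d^2 - 16) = (d - 3)*(d + 4)*(d - 4)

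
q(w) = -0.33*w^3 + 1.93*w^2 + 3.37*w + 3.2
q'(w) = -0.99*w^2 + 3.86*w + 3.37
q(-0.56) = 1.98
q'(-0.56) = 0.90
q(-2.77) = 15.69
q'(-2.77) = -14.92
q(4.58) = 27.42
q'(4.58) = 0.28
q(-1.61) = 4.15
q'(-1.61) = -5.41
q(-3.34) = 25.77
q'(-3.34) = -20.57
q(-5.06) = 78.32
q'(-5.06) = -41.51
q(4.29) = 27.12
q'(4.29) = 1.71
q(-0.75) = 1.90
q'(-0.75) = -0.08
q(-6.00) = 123.74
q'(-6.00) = -55.43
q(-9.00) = 369.77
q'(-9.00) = -111.56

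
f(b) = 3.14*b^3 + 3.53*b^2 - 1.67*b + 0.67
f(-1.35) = 1.63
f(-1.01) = 2.72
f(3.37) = 155.31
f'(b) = 9.42*b^2 + 7.06*b - 1.67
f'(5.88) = 365.53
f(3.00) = 112.21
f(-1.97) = -6.35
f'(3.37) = 129.10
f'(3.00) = 104.29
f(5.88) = 751.25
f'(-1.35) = 5.97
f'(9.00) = 824.89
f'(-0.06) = -2.06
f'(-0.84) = -0.95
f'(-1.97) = 20.98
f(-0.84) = 2.70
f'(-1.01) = 0.81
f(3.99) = 249.66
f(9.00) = 2560.63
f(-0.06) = 0.78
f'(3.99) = 176.47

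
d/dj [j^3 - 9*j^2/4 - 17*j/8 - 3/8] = 3*j^2 - 9*j/2 - 17/8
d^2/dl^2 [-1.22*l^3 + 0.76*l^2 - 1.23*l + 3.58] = 1.52 - 7.32*l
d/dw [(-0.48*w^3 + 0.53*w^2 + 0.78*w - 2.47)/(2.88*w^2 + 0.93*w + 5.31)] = (-1.3824*w^4 - 0.8928*w^3 - 9.3999*w^2 + 19.8558*w + 6.4389)/(8.2944*w^4 + 5.3568*w^3 + 31.4505*w^2 + 9.8766*w + 28.1961)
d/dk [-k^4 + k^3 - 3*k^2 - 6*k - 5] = -4*k^3 + 3*k^2 - 6*k - 6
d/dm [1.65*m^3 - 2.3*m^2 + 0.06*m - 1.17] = 4.95*m^2 - 4.6*m + 0.06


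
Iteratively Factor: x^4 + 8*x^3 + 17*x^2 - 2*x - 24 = (x + 2)*(x^3 + 6*x^2 + 5*x - 12) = (x - 1)*(x + 2)*(x^2 + 7*x + 12) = (x - 1)*(x + 2)*(x + 3)*(x + 4)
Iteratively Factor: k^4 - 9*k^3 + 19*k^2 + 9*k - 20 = (k - 1)*(k^3 - 8*k^2 + 11*k + 20) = (k - 1)*(k + 1)*(k^2 - 9*k + 20) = (k - 4)*(k - 1)*(k + 1)*(k - 5)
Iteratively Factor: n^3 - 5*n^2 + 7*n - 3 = (n - 1)*(n^2 - 4*n + 3) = (n - 3)*(n - 1)*(n - 1)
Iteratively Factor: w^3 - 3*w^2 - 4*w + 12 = (w + 2)*(w^2 - 5*w + 6) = (w - 2)*(w + 2)*(w - 3)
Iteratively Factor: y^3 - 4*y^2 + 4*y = (y)*(y^2 - 4*y + 4) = y*(y - 2)*(y - 2)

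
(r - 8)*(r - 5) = r^2 - 13*r + 40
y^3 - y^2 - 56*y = y*(y - 8)*(y + 7)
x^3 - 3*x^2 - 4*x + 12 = (x - 3)*(x - 2)*(x + 2)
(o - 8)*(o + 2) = o^2 - 6*o - 16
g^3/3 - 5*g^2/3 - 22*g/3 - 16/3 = (g/3 + 1/3)*(g - 8)*(g + 2)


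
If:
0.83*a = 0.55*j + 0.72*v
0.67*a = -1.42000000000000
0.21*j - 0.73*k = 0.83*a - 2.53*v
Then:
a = -2.12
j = -1.30909090909091*v - 3.19837177747626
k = 3.08916562889166*v + 1.48965260868757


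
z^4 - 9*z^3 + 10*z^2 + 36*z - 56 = (z - 7)*(z - 2)^2*(z + 2)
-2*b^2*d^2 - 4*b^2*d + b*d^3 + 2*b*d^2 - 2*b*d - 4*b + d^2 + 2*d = (-2*b + d)*(d + 2)*(b*d + 1)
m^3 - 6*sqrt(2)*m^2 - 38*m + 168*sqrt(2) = (m - 7*sqrt(2))*(m - 3*sqrt(2))*(m + 4*sqrt(2))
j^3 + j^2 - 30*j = j*(j - 5)*(j + 6)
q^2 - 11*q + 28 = (q - 7)*(q - 4)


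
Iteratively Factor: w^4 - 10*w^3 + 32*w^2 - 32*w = (w - 4)*(w^3 - 6*w^2 + 8*w) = (w - 4)^2*(w^2 - 2*w) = w*(w - 4)^2*(w - 2)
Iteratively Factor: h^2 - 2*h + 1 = (h - 1)*(h - 1)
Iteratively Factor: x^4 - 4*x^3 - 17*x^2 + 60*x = (x + 4)*(x^3 - 8*x^2 + 15*x) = (x - 5)*(x + 4)*(x^2 - 3*x) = (x - 5)*(x - 3)*(x + 4)*(x)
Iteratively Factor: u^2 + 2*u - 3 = (u - 1)*(u + 3)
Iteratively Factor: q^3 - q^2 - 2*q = (q + 1)*(q^2 - 2*q) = q*(q + 1)*(q - 2)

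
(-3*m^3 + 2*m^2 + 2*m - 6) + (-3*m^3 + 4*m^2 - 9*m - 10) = -6*m^3 + 6*m^2 - 7*m - 16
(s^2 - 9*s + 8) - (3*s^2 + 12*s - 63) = -2*s^2 - 21*s + 71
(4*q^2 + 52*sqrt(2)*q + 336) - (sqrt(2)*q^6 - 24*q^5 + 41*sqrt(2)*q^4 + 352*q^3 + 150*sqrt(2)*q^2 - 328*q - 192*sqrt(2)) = -sqrt(2)*q^6 + 24*q^5 - 41*sqrt(2)*q^4 - 352*q^3 - 150*sqrt(2)*q^2 + 4*q^2 + 52*sqrt(2)*q + 328*q + 192*sqrt(2) + 336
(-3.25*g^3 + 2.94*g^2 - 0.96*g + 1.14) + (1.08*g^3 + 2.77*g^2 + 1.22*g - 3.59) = -2.17*g^3 + 5.71*g^2 + 0.26*g - 2.45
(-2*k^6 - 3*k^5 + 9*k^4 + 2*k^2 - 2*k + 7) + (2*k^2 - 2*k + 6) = -2*k^6 - 3*k^5 + 9*k^4 + 4*k^2 - 4*k + 13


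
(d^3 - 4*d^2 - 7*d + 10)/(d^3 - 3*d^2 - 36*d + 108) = (d^3 - 4*d^2 - 7*d + 10)/(d^3 - 3*d^2 - 36*d + 108)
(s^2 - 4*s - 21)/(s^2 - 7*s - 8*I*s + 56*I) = (s + 3)/(s - 8*I)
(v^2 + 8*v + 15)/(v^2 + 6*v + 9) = (v + 5)/(v + 3)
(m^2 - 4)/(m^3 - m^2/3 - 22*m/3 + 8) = 3*(m + 2)/(3*m^2 + 5*m - 12)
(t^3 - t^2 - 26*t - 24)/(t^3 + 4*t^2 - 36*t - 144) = (t + 1)/(t + 6)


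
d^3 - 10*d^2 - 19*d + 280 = (d - 8)*(d - 7)*(d + 5)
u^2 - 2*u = u*(u - 2)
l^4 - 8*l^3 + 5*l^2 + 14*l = l*(l - 7)*(l - 2)*(l + 1)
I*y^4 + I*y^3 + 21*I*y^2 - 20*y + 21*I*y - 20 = (y - 5*I)*(y + I)*(y + 4*I)*(I*y + I)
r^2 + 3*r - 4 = (r - 1)*(r + 4)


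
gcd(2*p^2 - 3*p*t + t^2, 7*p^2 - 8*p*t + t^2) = p - t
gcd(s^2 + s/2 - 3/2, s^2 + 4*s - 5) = s - 1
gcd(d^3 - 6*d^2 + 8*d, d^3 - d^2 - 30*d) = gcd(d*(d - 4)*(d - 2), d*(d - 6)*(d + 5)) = d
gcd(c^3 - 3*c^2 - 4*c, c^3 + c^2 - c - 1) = c + 1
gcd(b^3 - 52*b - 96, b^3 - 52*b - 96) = b^3 - 52*b - 96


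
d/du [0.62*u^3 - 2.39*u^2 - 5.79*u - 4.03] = 1.86*u^2 - 4.78*u - 5.79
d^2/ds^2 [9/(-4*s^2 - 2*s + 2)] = 9*(4*s^2 + 2*s - (4*s + 1)^2 - 2)/(2*s^2 + s - 1)^3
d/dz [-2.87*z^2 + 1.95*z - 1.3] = 1.95 - 5.74*z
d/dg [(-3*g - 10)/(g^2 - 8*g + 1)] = (3*g^2 + 20*g - 83)/(g^4 - 16*g^3 + 66*g^2 - 16*g + 1)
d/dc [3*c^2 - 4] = 6*c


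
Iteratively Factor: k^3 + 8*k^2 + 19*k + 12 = (k + 4)*(k^2 + 4*k + 3) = (k + 1)*(k + 4)*(k + 3)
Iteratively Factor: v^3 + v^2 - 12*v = (v - 3)*(v^2 + 4*v) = (v - 3)*(v + 4)*(v)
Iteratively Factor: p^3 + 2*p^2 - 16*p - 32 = (p - 4)*(p^2 + 6*p + 8) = (p - 4)*(p + 2)*(p + 4)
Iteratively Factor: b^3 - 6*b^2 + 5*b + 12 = (b + 1)*(b^2 - 7*b + 12) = (b - 4)*(b + 1)*(b - 3)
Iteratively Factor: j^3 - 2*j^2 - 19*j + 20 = (j + 4)*(j^2 - 6*j + 5) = (j - 1)*(j + 4)*(j - 5)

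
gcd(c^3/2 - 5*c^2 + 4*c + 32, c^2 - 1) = 1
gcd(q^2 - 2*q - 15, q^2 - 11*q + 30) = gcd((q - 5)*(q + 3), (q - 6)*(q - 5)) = q - 5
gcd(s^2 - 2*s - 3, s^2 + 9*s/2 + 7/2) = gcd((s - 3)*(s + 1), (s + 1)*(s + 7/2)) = s + 1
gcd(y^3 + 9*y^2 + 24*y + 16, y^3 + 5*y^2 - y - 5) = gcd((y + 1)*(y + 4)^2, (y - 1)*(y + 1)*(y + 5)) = y + 1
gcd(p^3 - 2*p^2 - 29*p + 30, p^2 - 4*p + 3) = p - 1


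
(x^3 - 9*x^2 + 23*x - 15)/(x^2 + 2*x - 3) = (x^2 - 8*x + 15)/(x + 3)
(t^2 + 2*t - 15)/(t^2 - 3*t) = (t + 5)/t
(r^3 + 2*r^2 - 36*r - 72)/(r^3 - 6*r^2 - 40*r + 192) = (r^2 - 4*r - 12)/(r^2 - 12*r + 32)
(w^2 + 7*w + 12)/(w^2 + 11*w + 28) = (w + 3)/(w + 7)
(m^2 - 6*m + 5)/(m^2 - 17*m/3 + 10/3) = 3*(m - 1)/(3*m - 2)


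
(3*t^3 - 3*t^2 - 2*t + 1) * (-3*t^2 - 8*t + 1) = -9*t^5 - 15*t^4 + 33*t^3 + 10*t^2 - 10*t + 1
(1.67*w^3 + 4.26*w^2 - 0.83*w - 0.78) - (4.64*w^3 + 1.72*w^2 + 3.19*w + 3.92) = -2.97*w^3 + 2.54*w^2 - 4.02*w - 4.7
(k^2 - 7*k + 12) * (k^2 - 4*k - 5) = k^4 - 11*k^3 + 35*k^2 - 13*k - 60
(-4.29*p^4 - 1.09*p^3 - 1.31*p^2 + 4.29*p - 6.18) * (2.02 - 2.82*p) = 12.0978*p^5 - 5.592*p^4 + 1.4924*p^3 - 14.744*p^2 + 26.0934*p - 12.4836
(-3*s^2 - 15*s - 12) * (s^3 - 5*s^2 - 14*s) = -3*s^5 + 105*s^3 + 270*s^2 + 168*s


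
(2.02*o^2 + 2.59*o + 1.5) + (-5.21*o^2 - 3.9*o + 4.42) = -3.19*o^2 - 1.31*o + 5.92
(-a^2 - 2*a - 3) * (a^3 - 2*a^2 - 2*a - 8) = -a^5 + 3*a^3 + 18*a^2 + 22*a + 24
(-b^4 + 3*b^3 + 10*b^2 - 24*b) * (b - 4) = -b^5 + 7*b^4 - 2*b^3 - 64*b^2 + 96*b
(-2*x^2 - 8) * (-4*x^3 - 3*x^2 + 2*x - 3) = 8*x^5 + 6*x^4 + 28*x^3 + 30*x^2 - 16*x + 24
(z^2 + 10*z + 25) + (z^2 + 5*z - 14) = 2*z^2 + 15*z + 11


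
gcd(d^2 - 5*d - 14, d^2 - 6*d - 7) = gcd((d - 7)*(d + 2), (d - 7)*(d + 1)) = d - 7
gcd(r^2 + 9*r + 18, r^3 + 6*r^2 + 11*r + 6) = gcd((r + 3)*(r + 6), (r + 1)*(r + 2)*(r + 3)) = r + 3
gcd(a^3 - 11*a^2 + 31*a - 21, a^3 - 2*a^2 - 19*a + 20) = a - 1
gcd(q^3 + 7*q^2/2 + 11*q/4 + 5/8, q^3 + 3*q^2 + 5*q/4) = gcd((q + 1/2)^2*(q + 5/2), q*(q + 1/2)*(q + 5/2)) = q^2 + 3*q + 5/4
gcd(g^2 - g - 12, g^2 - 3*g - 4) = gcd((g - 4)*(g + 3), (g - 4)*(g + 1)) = g - 4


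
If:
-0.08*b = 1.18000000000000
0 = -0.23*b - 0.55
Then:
No Solution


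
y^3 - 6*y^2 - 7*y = y*(y - 7)*(y + 1)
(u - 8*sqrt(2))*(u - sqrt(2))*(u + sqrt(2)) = u^3 - 8*sqrt(2)*u^2 - 2*u + 16*sqrt(2)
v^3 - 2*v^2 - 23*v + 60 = (v - 4)*(v - 3)*(v + 5)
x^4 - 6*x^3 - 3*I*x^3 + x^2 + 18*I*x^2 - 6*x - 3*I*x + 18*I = (x - 6)*(x - 3*I)*(x - I)*(x + I)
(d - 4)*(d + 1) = d^2 - 3*d - 4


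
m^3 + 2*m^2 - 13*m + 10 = (m - 2)*(m - 1)*(m + 5)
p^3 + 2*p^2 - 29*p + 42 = (p - 3)*(p - 2)*(p + 7)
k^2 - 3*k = k*(k - 3)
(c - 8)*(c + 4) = c^2 - 4*c - 32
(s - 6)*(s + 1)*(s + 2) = s^3 - 3*s^2 - 16*s - 12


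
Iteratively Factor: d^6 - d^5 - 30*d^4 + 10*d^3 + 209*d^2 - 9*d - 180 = (d + 3)*(d^5 - 4*d^4 - 18*d^3 + 64*d^2 + 17*d - 60) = (d + 1)*(d + 3)*(d^4 - 5*d^3 - 13*d^2 + 77*d - 60) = (d - 3)*(d + 1)*(d + 3)*(d^3 - 2*d^2 - 19*d + 20) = (d - 3)*(d - 1)*(d + 1)*(d + 3)*(d^2 - d - 20) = (d - 3)*(d - 1)*(d + 1)*(d + 3)*(d + 4)*(d - 5)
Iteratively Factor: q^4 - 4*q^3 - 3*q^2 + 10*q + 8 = (q + 1)*(q^3 - 5*q^2 + 2*q + 8) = (q - 4)*(q + 1)*(q^2 - q - 2) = (q - 4)*(q - 2)*(q + 1)*(q + 1)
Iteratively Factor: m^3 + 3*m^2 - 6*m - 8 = (m + 4)*(m^2 - m - 2) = (m - 2)*(m + 4)*(m + 1)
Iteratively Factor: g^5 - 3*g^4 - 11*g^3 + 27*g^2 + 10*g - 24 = (g - 1)*(g^4 - 2*g^3 - 13*g^2 + 14*g + 24) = (g - 4)*(g - 1)*(g^3 + 2*g^2 - 5*g - 6) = (g - 4)*(g - 1)*(g + 3)*(g^2 - g - 2) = (g - 4)*(g - 1)*(g + 1)*(g + 3)*(g - 2)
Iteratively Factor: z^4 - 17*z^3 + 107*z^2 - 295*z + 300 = (z - 3)*(z^3 - 14*z^2 + 65*z - 100) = (z - 5)*(z - 3)*(z^2 - 9*z + 20) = (z - 5)^2*(z - 3)*(z - 4)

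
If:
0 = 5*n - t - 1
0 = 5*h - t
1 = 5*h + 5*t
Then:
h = 1/30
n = 7/30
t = 1/6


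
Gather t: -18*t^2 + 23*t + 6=-18*t^2 + 23*t + 6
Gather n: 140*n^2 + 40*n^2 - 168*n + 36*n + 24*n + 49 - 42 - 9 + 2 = 180*n^2 - 108*n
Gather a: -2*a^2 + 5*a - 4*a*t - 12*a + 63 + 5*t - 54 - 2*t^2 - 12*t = -2*a^2 + a*(-4*t - 7) - 2*t^2 - 7*t + 9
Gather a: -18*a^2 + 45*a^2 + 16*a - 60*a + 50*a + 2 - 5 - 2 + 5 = 27*a^2 + 6*a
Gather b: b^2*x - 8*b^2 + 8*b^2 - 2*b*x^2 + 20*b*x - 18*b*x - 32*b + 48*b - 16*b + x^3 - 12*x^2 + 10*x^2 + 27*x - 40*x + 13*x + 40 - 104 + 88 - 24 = b^2*x + b*(-2*x^2 + 2*x) + x^3 - 2*x^2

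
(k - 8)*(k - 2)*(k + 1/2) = k^3 - 19*k^2/2 + 11*k + 8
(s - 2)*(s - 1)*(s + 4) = s^3 + s^2 - 10*s + 8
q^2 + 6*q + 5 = (q + 1)*(q + 5)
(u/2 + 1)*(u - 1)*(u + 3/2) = u^3/2 + 5*u^2/4 - u/4 - 3/2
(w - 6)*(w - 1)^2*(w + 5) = w^4 - 3*w^3 - 27*w^2 + 59*w - 30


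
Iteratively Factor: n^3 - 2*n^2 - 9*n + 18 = (n - 2)*(n^2 - 9) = (n - 3)*(n - 2)*(n + 3)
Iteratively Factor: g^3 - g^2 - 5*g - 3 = (g + 1)*(g^2 - 2*g - 3) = (g + 1)^2*(g - 3)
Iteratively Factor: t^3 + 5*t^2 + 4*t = (t + 1)*(t^2 + 4*t) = (t + 1)*(t + 4)*(t)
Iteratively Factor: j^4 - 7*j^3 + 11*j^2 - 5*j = (j - 1)*(j^3 - 6*j^2 + 5*j) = j*(j - 1)*(j^2 - 6*j + 5) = j*(j - 1)^2*(j - 5)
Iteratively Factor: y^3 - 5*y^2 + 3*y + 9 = (y + 1)*(y^2 - 6*y + 9) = (y - 3)*(y + 1)*(y - 3)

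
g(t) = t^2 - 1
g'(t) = 2*t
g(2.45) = 5.00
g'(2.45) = 4.90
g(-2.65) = 6.02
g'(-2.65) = -5.30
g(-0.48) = -0.77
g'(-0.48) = -0.96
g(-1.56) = 1.43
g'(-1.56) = -3.12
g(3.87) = 13.98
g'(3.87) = 7.74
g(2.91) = 7.47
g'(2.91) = 5.82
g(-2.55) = 5.50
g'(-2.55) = -5.10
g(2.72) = 6.40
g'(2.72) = 5.44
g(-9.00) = 80.00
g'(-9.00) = -18.00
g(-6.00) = 35.00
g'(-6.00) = -12.00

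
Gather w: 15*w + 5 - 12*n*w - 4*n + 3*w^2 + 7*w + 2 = -4*n + 3*w^2 + w*(22 - 12*n) + 7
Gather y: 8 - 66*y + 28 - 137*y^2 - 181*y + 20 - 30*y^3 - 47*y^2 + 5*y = -30*y^3 - 184*y^2 - 242*y + 56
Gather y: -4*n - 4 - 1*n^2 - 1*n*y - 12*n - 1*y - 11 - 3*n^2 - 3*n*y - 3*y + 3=-4*n^2 - 16*n + y*(-4*n - 4) - 12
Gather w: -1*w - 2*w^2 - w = -2*w^2 - 2*w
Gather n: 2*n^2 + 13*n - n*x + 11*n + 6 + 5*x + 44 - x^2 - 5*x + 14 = 2*n^2 + n*(24 - x) - x^2 + 64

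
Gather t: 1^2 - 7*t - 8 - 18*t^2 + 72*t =-18*t^2 + 65*t - 7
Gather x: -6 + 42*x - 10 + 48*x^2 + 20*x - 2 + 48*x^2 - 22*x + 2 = 96*x^2 + 40*x - 16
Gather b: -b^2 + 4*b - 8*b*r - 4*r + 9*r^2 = -b^2 + b*(4 - 8*r) + 9*r^2 - 4*r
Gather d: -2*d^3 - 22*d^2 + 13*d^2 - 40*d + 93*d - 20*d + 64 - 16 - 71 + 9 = -2*d^3 - 9*d^2 + 33*d - 14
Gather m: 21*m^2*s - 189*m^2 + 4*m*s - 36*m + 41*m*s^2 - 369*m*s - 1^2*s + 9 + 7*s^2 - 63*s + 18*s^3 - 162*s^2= m^2*(21*s - 189) + m*(41*s^2 - 365*s - 36) + 18*s^3 - 155*s^2 - 64*s + 9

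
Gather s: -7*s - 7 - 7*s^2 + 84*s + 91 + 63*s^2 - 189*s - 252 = 56*s^2 - 112*s - 168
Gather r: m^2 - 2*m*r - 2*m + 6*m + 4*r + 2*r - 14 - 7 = m^2 + 4*m + r*(6 - 2*m) - 21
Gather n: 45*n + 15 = 45*n + 15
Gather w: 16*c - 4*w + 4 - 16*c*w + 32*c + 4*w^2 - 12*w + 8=48*c + 4*w^2 + w*(-16*c - 16) + 12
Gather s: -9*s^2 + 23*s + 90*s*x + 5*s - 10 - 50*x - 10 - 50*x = -9*s^2 + s*(90*x + 28) - 100*x - 20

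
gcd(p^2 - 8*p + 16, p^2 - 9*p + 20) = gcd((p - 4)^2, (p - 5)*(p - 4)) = p - 4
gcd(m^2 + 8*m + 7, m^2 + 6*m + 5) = m + 1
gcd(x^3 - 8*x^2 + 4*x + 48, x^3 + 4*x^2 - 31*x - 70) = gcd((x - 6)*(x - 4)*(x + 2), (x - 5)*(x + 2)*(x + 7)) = x + 2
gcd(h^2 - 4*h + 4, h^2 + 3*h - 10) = h - 2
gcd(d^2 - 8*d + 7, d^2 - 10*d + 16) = 1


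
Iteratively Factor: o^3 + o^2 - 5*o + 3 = (o + 3)*(o^2 - 2*o + 1) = (o - 1)*(o + 3)*(o - 1)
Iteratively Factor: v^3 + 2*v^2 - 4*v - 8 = (v - 2)*(v^2 + 4*v + 4) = (v - 2)*(v + 2)*(v + 2)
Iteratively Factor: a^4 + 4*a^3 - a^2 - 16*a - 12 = (a + 2)*(a^3 + 2*a^2 - 5*a - 6) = (a - 2)*(a + 2)*(a^2 + 4*a + 3) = (a - 2)*(a + 2)*(a + 3)*(a + 1)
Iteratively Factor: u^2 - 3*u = (u - 3)*(u)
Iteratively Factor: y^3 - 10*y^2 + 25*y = (y - 5)*(y^2 - 5*y) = y*(y - 5)*(y - 5)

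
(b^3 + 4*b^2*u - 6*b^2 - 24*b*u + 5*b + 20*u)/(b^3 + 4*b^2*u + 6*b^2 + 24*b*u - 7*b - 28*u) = (b - 5)/(b + 7)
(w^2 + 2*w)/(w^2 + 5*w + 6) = w/(w + 3)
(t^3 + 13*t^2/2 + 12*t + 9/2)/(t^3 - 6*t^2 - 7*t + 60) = (2*t^2 + 7*t + 3)/(2*(t^2 - 9*t + 20))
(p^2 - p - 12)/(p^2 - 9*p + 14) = (p^2 - p - 12)/(p^2 - 9*p + 14)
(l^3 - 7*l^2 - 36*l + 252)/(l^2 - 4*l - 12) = (l^2 - l - 42)/(l + 2)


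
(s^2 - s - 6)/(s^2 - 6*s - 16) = (s - 3)/(s - 8)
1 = 1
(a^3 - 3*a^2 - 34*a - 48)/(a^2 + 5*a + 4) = (a^3 - 3*a^2 - 34*a - 48)/(a^2 + 5*a + 4)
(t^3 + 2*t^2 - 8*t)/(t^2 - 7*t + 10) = t*(t + 4)/(t - 5)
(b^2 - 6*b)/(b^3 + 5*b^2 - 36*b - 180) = b/(b^2 + 11*b + 30)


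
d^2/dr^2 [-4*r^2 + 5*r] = -8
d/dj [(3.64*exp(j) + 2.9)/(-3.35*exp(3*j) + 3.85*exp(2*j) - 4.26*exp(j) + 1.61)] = (24.388*exp(3*j) + 15.131*exp(2*j) - 22.33*exp(j) + 18.2144)*exp(j)/(11.2225*exp(6*j) - 25.795*exp(5*j) + 43.3645*exp(4*j) - 43.589*exp(3*j) + 30.5446*exp(2*j) - 13.7172*exp(j) + 2.5921)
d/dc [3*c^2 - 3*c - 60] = 6*c - 3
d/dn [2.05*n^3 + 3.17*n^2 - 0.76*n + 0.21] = 6.15*n^2 + 6.34*n - 0.76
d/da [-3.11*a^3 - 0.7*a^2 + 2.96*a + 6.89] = -9.33*a^2 - 1.4*a + 2.96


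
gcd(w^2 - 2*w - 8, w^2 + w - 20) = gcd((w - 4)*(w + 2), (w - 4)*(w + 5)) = w - 4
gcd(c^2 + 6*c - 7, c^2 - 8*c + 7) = c - 1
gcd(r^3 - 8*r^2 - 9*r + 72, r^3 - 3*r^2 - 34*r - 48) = r^2 - 5*r - 24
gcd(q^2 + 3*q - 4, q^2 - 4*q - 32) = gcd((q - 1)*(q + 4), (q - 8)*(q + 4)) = q + 4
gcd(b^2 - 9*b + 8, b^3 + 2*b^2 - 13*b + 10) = b - 1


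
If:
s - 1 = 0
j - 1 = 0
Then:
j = 1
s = 1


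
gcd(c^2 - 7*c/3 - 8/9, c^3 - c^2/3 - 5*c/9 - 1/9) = c + 1/3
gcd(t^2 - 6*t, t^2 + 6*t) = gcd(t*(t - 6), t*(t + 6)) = t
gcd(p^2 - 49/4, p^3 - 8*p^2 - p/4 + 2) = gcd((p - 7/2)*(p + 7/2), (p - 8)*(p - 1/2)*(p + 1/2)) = 1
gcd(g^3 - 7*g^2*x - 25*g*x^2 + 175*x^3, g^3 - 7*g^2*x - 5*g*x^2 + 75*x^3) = -g + 5*x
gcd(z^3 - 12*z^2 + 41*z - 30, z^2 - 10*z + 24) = z - 6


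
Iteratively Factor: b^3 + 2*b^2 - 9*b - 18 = (b + 2)*(b^2 - 9) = (b + 2)*(b + 3)*(b - 3)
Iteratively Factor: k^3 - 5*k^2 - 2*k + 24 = (k + 2)*(k^2 - 7*k + 12) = (k - 3)*(k + 2)*(k - 4)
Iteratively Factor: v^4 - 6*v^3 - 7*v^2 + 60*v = (v - 4)*(v^3 - 2*v^2 - 15*v) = (v - 4)*(v + 3)*(v^2 - 5*v) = (v - 5)*(v - 4)*(v + 3)*(v)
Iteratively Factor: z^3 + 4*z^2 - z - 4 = (z + 1)*(z^2 + 3*z - 4) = (z - 1)*(z + 1)*(z + 4)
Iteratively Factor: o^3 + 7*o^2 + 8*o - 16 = (o + 4)*(o^2 + 3*o - 4) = (o + 4)^2*(o - 1)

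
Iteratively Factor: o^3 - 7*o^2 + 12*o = (o)*(o^2 - 7*o + 12) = o*(o - 3)*(o - 4)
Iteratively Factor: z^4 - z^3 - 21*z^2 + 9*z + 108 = (z + 3)*(z^3 - 4*z^2 - 9*z + 36) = (z - 4)*(z + 3)*(z^2 - 9) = (z - 4)*(z - 3)*(z + 3)*(z + 3)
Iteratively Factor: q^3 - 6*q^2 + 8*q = (q)*(q^2 - 6*q + 8) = q*(q - 2)*(q - 4)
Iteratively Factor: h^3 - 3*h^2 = (h)*(h^2 - 3*h) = h*(h - 3)*(h)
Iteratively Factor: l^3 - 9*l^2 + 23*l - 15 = (l - 3)*(l^2 - 6*l + 5) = (l - 5)*(l - 3)*(l - 1)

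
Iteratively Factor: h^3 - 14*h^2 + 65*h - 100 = (h - 4)*(h^2 - 10*h + 25) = (h - 5)*(h - 4)*(h - 5)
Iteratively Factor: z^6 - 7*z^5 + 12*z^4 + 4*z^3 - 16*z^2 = (z - 2)*(z^5 - 5*z^4 + 2*z^3 + 8*z^2) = z*(z - 2)*(z^4 - 5*z^3 + 2*z^2 + 8*z) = z^2*(z - 2)*(z^3 - 5*z^2 + 2*z + 8) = z^2*(z - 4)*(z - 2)*(z^2 - z - 2) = z^2*(z - 4)*(z - 2)*(z + 1)*(z - 2)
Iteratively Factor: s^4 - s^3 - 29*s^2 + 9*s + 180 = (s - 5)*(s^3 + 4*s^2 - 9*s - 36) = (s - 5)*(s + 3)*(s^2 + s - 12) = (s - 5)*(s + 3)*(s + 4)*(s - 3)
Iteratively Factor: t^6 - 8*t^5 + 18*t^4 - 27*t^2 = (t + 1)*(t^5 - 9*t^4 + 27*t^3 - 27*t^2) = t*(t + 1)*(t^4 - 9*t^3 + 27*t^2 - 27*t) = t*(t - 3)*(t + 1)*(t^3 - 6*t^2 + 9*t) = t*(t - 3)^2*(t + 1)*(t^2 - 3*t) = t*(t - 3)^3*(t + 1)*(t)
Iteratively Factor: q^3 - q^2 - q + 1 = (q - 1)*(q^2 - 1) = (q - 1)^2*(q + 1)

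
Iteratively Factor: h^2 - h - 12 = (h - 4)*(h + 3)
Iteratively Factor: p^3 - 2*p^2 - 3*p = (p - 3)*(p^2 + p) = (p - 3)*(p + 1)*(p)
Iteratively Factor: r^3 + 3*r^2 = (r + 3)*(r^2) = r*(r + 3)*(r)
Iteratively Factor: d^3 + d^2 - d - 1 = (d + 1)*(d^2 - 1) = (d + 1)^2*(d - 1)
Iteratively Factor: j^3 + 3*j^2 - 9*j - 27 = (j - 3)*(j^2 + 6*j + 9) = (j - 3)*(j + 3)*(j + 3)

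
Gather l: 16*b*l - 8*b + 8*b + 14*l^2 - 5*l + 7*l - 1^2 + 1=14*l^2 + l*(16*b + 2)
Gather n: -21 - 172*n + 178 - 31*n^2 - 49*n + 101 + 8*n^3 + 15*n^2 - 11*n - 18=8*n^3 - 16*n^2 - 232*n + 240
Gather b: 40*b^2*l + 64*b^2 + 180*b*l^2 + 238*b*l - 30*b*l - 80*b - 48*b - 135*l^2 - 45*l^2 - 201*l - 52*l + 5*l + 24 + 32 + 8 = b^2*(40*l + 64) + b*(180*l^2 + 208*l - 128) - 180*l^2 - 248*l + 64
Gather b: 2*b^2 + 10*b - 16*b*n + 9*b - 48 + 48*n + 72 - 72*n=2*b^2 + b*(19 - 16*n) - 24*n + 24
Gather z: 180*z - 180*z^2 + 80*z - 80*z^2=-260*z^2 + 260*z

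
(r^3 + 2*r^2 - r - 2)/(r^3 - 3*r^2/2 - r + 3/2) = 2*(r + 2)/(2*r - 3)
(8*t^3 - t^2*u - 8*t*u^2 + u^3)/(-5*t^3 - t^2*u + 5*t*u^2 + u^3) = (-8*t + u)/(5*t + u)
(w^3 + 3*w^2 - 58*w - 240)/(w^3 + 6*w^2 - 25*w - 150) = (w - 8)/(w - 5)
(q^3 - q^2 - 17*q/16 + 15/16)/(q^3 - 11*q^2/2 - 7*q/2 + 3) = (16*q^2 - 32*q + 15)/(8*(2*q^2 - 13*q + 6))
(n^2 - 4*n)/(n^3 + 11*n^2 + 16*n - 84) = n*(n - 4)/(n^3 + 11*n^2 + 16*n - 84)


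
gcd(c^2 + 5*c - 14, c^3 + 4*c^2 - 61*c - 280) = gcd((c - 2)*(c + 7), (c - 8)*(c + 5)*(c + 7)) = c + 7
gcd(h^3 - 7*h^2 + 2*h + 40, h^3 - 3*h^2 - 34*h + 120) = h^2 - 9*h + 20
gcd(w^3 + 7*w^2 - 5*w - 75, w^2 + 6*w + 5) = w + 5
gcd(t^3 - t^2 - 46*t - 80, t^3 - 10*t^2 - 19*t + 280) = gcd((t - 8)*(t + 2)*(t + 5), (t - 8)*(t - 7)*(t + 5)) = t^2 - 3*t - 40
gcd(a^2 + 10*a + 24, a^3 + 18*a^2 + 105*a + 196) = a + 4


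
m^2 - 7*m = m*(m - 7)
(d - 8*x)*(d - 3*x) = d^2 - 11*d*x + 24*x^2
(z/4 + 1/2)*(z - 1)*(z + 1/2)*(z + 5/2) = z^4/4 + z^3 + 9*z^2/16 - 19*z/16 - 5/8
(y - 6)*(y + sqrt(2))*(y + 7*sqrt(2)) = y^3 - 6*y^2 + 8*sqrt(2)*y^2 - 48*sqrt(2)*y + 14*y - 84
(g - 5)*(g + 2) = g^2 - 3*g - 10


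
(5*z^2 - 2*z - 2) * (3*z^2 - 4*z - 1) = 15*z^4 - 26*z^3 - 3*z^2 + 10*z + 2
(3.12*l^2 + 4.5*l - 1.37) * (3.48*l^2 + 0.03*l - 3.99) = 10.8576*l^4 + 15.7536*l^3 - 17.0814*l^2 - 17.9961*l + 5.4663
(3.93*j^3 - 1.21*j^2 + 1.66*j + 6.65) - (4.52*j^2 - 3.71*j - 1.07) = 3.93*j^3 - 5.73*j^2 + 5.37*j + 7.72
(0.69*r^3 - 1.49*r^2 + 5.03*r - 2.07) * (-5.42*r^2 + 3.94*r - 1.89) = -3.7398*r^5 + 10.7944*r^4 - 34.4373*r^3 + 33.8537*r^2 - 17.6625*r + 3.9123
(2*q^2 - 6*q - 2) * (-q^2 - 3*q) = -2*q^4 + 20*q^2 + 6*q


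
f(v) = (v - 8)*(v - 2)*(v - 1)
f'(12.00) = 194.00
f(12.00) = 440.00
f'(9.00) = 71.00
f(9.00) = 56.00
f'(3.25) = -13.81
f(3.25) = -13.36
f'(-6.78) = 313.07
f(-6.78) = -1009.60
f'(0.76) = 11.01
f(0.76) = -2.15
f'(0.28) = 20.08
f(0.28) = -9.56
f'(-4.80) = 200.72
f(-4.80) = -504.83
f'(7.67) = 33.75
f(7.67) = -12.48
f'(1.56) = -1.02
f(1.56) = 1.59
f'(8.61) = 58.98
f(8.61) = 30.68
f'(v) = (v - 8)*(v - 2) + (v - 8)*(v - 1) + (v - 2)*(v - 1) = 3*v^2 - 22*v + 26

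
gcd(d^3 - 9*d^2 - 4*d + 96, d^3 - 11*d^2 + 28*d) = d - 4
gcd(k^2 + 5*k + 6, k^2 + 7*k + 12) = k + 3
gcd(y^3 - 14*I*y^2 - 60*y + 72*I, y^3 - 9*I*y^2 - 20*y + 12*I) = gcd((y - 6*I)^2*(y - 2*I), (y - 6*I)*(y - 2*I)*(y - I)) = y^2 - 8*I*y - 12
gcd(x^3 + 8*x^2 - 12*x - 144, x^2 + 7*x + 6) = x + 6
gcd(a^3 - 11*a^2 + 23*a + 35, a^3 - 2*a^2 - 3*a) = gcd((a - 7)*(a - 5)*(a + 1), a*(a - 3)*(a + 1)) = a + 1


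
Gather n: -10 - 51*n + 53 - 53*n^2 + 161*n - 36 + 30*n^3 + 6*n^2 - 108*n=30*n^3 - 47*n^2 + 2*n + 7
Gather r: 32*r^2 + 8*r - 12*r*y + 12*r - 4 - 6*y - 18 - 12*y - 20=32*r^2 + r*(20 - 12*y) - 18*y - 42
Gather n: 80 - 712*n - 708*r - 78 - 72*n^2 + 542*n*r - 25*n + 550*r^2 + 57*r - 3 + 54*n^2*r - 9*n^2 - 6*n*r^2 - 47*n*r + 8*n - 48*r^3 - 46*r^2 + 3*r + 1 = n^2*(54*r - 81) + n*(-6*r^2 + 495*r - 729) - 48*r^3 + 504*r^2 - 648*r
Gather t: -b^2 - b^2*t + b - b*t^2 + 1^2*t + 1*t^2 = -b^2 + b + t^2*(1 - b) + t*(1 - b^2)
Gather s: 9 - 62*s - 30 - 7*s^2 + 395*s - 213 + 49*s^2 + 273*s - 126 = 42*s^2 + 606*s - 360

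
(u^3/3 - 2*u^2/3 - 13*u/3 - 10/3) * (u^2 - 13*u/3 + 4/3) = u^5/3 - 19*u^4/9 - u^3 + 131*u^2/9 + 26*u/3 - 40/9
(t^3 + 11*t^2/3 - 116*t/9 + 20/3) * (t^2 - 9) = t^5 + 11*t^4/3 - 197*t^3/9 - 79*t^2/3 + 116*t - 60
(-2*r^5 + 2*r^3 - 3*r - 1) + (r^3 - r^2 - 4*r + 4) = -2*r^5 + 3*r^3 - r^2 - 7*r + 3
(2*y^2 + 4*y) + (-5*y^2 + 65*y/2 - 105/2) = -3*y^2 + 73*y/2 - 105/2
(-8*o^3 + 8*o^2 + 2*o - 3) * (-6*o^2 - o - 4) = 48*o^5 - 40*o^4 + 12*o^3 - 16*o^2 - 5*o + 12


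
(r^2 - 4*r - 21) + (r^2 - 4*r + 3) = 2*r^2 - 8*r - 18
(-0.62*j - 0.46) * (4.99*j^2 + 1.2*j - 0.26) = -3.0938*j^3 - 3.0394*j^2 - 0.3908*j + 0.1196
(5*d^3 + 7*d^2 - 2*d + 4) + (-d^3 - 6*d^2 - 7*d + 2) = 4*d^3 + d^2 - 9*d + 6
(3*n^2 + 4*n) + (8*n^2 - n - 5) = 11*n^2 + 3*n - 5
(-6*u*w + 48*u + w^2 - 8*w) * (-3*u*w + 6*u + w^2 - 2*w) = 18*u^2*w^2 - 180*u^2*w + 288*u^2 - 9*u*w^3 + 90*u*w^2 - 144*u*w + w^4 - 10*w^3 + 16*w^2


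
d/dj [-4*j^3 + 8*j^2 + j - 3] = -12*j^2 + 16*j + 1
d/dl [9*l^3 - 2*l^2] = l*(27*l - 4)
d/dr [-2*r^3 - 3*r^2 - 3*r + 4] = -6*r^2 - 6*r - 3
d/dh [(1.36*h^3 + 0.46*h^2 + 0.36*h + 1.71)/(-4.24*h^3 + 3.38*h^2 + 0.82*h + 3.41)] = (6.5472*h^4 + 5.2832*h^3 + 34.8244*h^2 - 8.4224*h - 0.1746)/(17.9776*h^6 - 28.6624*h^5 + 4.4708*h^4 - 23.3736*h^3 + 23.724*h^2 + 5.5924*h + 11.6281)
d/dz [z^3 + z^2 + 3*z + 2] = 3*z^2 + 2*z + 3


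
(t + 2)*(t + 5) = t^2 + 7*t + 10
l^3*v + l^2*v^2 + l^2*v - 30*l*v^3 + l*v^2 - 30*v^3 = (l - 5*v)*(l + 6*v)*(l*v + v)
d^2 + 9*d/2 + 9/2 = (d + 3/2)*(d + 3)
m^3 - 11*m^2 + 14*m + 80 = (m - 8)*(m - 5)*(m + 2)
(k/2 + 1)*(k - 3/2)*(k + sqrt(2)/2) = k^3/2 + k^2/4 + sqrt(2)*k^2/4 - 3*k/2 + sqrt(2)*k/8 - 3*sqrt(2)/4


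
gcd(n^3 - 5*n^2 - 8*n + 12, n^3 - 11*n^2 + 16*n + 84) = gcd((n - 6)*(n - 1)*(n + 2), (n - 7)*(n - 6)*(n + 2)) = n^2 - 4*n - 12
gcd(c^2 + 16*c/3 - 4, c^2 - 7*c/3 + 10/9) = c - 2/3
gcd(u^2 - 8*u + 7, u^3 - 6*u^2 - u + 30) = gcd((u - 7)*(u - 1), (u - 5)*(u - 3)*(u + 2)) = 1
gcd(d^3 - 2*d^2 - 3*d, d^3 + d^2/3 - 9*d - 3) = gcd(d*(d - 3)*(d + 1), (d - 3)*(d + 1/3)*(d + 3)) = d - 3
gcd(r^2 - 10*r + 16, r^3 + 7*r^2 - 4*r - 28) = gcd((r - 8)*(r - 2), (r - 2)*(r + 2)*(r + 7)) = r - 2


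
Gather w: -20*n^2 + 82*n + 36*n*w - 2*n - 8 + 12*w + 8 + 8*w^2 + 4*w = -20*n^2 + 80*n + 8*w^2 + w*(36*n + 16)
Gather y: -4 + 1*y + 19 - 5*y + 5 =20 - 4*y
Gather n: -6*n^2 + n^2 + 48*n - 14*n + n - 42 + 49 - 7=-5*n^2 + 35*n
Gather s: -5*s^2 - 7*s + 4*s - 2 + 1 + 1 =-5*s^2 - 3*s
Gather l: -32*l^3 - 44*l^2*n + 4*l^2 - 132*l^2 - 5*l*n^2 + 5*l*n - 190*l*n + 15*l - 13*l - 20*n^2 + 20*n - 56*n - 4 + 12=-32*l^3 + l^2*(-44*n - 128) + l*(-5*n^2 - 185*n + 2) - 20*n^2 - 36*n + 8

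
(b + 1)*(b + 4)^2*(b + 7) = b^4 + 16*b^3 + 87*b^2 + 184*b + 112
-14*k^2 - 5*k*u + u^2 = (-7*k + u)*(2*k + u)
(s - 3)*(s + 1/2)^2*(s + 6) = s^4 + 4*s^3 - 59*s^2/4 - 69*s/4 - 9/2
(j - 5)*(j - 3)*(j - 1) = j^3 - 9*j^2 + 23*j - 15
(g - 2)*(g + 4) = g^2 + 2*g - 8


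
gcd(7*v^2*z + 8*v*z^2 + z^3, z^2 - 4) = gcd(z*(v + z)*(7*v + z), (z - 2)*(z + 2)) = 1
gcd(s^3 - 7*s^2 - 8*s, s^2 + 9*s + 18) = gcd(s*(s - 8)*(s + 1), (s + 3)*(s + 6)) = 1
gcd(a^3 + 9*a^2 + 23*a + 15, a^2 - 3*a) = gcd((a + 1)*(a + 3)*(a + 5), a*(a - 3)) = 1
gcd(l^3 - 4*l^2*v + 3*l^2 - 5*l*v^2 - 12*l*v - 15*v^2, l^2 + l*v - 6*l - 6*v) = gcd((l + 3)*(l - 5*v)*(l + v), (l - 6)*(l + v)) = l + v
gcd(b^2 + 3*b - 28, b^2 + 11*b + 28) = b + 7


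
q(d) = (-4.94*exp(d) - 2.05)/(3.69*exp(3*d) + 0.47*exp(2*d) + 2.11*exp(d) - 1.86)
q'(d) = (-4.94*exp(d) - 2.05)*(-11.07*exp(3*d) - 0.94*exp(2*d) - 2.11*exp(d))/(3.69*exp(3*d) + 0.47*exp(2*d) + 2.11*exp(d) - 1.86)^2 - 4.94*exp(d)/(3.69*exp(3*d) + 0.47*exp(2*d) + 2.11*exp(d) - 1.86) = (36.4572*exp(3*d) + 25.0153*exp(2*d) + 1.927*exp(d) + 13.5139)*exp(d)/(13.6161*exp(6*d) + 3.4686*exp(5*d) + 15.7927*exp(4*d) - 11.7434*exp(3*d) + 2.7037*exp(2*d) - 7.8492*exp(d) + 3.4596)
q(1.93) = -0.03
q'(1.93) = 0.06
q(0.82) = -0.27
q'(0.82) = 0.55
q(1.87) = -0.03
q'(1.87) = 0.07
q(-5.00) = 1.13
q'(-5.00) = 0.03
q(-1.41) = 2.58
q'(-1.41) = 2.45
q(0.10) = -1.25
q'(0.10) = 2.90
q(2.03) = -0.02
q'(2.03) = 0.05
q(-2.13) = 1.65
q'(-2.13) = 0.66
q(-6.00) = 1.11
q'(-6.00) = 0.01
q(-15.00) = 1.10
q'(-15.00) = 0.00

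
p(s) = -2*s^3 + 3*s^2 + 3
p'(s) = -6*s^2 + 6*s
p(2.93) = -21.55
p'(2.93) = -33.93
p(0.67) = 3.75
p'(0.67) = 1.33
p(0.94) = 3.99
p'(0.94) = 0.34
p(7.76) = -750.92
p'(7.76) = -314.75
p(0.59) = 3.63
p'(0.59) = 1.45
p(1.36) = 3.52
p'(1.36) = -2.94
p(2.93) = -21.55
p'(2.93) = -33.93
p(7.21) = -590.66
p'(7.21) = -268.64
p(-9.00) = 1704.00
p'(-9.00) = -540.00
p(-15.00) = 7428.00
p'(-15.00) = -1440.00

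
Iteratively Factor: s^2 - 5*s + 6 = (s - 3)*(s - 2)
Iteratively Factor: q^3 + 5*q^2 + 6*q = (q)*(q^2 + 5*q + 6) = q*(q + 3)*(q + 2)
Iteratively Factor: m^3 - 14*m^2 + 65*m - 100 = (m - 4)*(m^2 - 10*m + 25) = (m - 5)*(m - 4)*(m - 5)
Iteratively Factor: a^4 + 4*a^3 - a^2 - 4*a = (a - 1)*(a^3 + 5*a^2 + 4*a) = a*(a - 1)*(a^2 + 5*a + 4) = a*(a - 1)*(a + 1)*(a + 4)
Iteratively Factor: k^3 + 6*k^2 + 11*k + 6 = (k + 2)*(k^2 + 4*k + 3) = (k + 1)*(k + 2)*(k + 3)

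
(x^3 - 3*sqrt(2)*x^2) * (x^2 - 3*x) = x^5 - 3*sqrt(2)*x^4 - 3*x^4 + 9*sqrt(2)*x^3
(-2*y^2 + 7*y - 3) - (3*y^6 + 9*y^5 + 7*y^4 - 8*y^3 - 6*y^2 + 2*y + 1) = -3*y^6 - 9*y^5 - 7*y^4 + 8*y^3 + 4*y^2 + 5*y - 4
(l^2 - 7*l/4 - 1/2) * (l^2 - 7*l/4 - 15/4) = l^4 - 7*l^3/2 - 19*l^2/16 + 119*l/16 + 15/8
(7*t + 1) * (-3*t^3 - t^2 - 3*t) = -21*t^4 - 10*t^3 - 22*t^2 - 3*t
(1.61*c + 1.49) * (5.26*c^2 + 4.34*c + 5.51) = 8.4686*c^3 + 14.8248*c^2 + 15.3377*c + 8.2099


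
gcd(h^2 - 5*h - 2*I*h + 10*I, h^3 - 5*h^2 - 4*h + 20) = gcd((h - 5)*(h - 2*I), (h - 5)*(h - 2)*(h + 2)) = h - 5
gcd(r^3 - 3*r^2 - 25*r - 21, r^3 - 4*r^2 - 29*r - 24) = r^2 + 4*r + 3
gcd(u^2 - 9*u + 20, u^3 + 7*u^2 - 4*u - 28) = 1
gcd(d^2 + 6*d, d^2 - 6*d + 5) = 1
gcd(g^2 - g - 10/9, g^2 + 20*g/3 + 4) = g + 2/3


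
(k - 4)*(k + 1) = k^2 - 3*k - 4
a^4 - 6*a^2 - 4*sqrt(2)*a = a*(a - 2*sqrt(2))*(a + sqrt(2))^2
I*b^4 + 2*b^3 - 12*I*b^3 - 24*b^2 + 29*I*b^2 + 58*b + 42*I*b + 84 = (b - 7)*(b - 6)*(b - 2*I)*(I*b + I)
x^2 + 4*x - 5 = (x - 1)*(x + 5)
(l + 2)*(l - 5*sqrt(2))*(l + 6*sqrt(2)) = l^3 + sqrt(2)*l^2 + 2*l^2 - 60*l + 2*sqrt(2)*l - 120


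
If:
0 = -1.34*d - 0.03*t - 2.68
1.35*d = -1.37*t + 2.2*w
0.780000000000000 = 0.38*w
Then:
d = -2.12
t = 5.39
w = 2.05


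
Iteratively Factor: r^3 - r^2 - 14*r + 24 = (r + 4)*(r^2 - 5*r + 6) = (r - 2)*(r + 4)*(r - 3)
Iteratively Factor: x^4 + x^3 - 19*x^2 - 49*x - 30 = (x - 5)*(x^3 + 6*x^2 + 11*x + 6) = (x - 5)*(x + 1)*(x^2 + 5*x + 6) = (x - 5)*(x + 1)*(x + 3)*(x + 2)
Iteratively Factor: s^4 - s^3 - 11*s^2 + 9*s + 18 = (s - 3)*(s^3 + 2*s^2 - 5*s - 6) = (s - 3)*(s + 3)*(s^2 - s - 2) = (s - 3)*(s + 1)*(s + 3)*(s - 2)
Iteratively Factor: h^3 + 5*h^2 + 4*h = (h + 4)*(h^2 + h) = (h + 1)*(h + 4)*(h)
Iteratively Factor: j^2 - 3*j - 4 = (j - 4)*(j + 1)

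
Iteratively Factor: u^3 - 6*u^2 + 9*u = (u - 3)*(u^2 - 3*u) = (u - 3)^2*(u)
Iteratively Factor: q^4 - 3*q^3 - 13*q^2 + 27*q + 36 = (q + 1)*(q^3 - 4*q^2 - 9*q + 36) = (q + 1)*(q + 3)*(q^2 - 7*q + 12) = (q - 4)*(q + 1)*(q + 3)*(q - 3)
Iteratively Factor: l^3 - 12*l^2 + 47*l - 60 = (l - 4)*(l^2 - 8*l + 15) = (l - 4)*(l - 3)*(l - 5)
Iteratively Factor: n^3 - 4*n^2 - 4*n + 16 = (n - 2)*(n^2 - 2*n - 8) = (n - 4)*(n - 2)*(n + 2)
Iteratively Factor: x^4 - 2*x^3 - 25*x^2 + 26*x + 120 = (x - 3)*(x^3 + x^2 - 22*x - 40) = (x - 3)*(x + 2)*(x^2 - x - 20) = (x - 3)*(x + 2)*(x + 4)*(x - 5)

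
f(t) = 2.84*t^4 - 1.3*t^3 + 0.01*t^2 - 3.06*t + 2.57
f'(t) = 11.36*t^3 - 3.9*t^2 + 0.02*t - 3.06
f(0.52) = 1.01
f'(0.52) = -2.51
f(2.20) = 48.57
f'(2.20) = 99.07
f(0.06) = 2.39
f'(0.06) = -3.07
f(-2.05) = 70.24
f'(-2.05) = -117.36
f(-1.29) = 17.19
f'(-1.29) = -33.96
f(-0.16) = 3.07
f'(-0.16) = -3.21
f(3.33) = 293.70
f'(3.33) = 373.24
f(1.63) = 12.03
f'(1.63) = 35.81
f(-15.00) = 148213.22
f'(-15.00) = -39220.86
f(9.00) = 17661.38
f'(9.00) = 7962.66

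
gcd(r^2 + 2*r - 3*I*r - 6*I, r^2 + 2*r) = r + 2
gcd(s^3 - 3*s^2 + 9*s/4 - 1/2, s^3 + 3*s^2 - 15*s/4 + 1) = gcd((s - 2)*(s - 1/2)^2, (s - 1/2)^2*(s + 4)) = s^2 - s + 1/4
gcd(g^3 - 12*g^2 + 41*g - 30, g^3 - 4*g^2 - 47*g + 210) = g^2 - 11*g + 30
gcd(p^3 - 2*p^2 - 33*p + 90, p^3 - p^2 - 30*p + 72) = p^2 + 3*p - 18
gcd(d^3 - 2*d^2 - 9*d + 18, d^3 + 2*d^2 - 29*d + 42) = d^2 - 5*d + 6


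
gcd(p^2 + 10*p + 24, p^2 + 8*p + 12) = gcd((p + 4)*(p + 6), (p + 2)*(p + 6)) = p + 6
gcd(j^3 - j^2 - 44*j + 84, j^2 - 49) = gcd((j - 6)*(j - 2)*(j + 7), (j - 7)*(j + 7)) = j + 7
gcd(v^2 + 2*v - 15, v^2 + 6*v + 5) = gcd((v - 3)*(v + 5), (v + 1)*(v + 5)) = v + 5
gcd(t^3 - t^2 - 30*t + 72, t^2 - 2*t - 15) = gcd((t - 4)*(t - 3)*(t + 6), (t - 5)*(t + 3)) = 1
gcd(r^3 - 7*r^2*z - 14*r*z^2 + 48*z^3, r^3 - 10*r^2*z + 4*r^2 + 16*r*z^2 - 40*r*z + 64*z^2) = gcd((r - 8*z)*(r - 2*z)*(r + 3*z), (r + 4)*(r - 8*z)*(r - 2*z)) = r^2 - 10*r*z + 16*z^2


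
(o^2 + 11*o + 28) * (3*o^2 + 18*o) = 3*o^4 + 51*o^3 + 282*o^2 + 504*o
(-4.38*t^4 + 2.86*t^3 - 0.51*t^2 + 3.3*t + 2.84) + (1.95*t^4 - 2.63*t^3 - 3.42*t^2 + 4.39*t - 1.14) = -2.43*t^4 + 0.23*t^3 - 3.93*t^2 + 7.69*t + 1.7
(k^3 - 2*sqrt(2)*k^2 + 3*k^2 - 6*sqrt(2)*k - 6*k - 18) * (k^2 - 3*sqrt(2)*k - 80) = k^5 - 5*sqrt(2)*k^4 + 3*k^4 - 74*k^3 - 15*sqrt(2)*k^3 - 222*k^2 + 178*sqrt(2)*k^2 + 480*k + 534*sqrt(2)*k + 1440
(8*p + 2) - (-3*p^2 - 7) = 3*p^2 + 8*p + 9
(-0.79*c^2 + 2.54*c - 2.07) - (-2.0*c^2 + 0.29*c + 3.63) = 1.21*c^2 + 2.25*c - 5.7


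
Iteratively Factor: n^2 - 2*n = (n - 2)*(n)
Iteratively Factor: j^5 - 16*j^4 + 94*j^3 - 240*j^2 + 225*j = (j)*(j^4 - 16*j^3 + 94*j^2 - 240*j + 225) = j*(j - 5)*(j^3 - 11*j^2 + 39*j - 45) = j*(j - 5)^2*(j^2 - 6*j + 9) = j*(j - 5)^2*(j - 3)*(j - 3)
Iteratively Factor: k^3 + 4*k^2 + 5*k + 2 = (k + 1)*(k^2 + 3*k + 2) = (k + 1)^2*(k + 2)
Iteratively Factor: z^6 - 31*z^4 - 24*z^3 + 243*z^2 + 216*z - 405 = (z - 5)*(z^5 + 5*z^4 - 6*z^3 - 54*z^2 - 27*z + 81) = (z - 5)*(z + 3)*(z^4 + 2*z^3 - 12*z^2 - 18*z + 27) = (z - 5)*(z - 1)*(z + 3)*(z^3 + 3*z^2 - 9*z - 27) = (z - 5)*(z - 1)*(z + 3)^2*(z^2 - 9) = (z - 5)*(z - 3)*(z - 1)*(z + 3)^2*(z + 3)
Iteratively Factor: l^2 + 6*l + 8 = (l + 2)*(l + 4)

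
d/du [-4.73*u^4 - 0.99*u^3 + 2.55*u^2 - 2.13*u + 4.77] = -18.92*u^3 - 2.97*u^2 + 5.1*u - 2.13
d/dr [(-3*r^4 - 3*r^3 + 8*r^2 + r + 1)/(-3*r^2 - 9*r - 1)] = 2*(9*r^5 + 45*r^4 + 33*r^3 - 30*r^2 - 5*r + 4)/(9*r^4 + 54*r^3 + 87*r^2 + 18*r + 1)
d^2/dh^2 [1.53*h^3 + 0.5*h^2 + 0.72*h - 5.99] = 9.18*h + 1.0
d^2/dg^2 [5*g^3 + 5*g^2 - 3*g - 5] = 30*g + 10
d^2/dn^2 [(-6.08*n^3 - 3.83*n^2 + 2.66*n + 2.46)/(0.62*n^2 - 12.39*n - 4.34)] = (-2.27373675443232e-13*n^4 - 1956.224844*n^3 - 2017.785288*n^2 - 757.560888*n + 338.16734)/(0.238328*n^6 - 14.288148*n^5 + 280.527618*n^4 - 1701.980847*n^3 - 1963.693326*n^2 - 700.119252*n - 81.746504)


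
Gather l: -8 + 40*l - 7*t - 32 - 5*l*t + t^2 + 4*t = l*(40 - 5*t) + t^2 - 3*t - 40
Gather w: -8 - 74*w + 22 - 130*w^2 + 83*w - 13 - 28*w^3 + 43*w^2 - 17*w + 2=-28*w^3 - 87*w^2 - 8*w + 3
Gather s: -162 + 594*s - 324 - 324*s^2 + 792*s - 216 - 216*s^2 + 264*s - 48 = -540*s^2 + 1650*s - 750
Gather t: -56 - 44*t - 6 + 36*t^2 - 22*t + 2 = 36*t^2 - 66*t - 60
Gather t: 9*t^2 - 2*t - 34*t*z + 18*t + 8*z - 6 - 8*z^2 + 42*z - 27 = 9*t^2 + t*(16 - 34*z) - 8*z^2 + 50*z - 33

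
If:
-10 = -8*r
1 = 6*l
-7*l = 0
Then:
No Solution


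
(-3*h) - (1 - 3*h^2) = 3*h^2 - 3*h - 1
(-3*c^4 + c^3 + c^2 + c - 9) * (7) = -21*c^4 + 7*c^3 + 7*c^2 + 7*c - 63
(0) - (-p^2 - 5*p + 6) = p^2 + 5*p - 6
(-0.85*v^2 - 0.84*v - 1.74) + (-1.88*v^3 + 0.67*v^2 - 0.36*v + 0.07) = -1.88*v^3 - 0.18*v^2 - 1.2*v - 1.67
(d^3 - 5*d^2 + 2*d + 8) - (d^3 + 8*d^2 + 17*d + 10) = -13*d^2 - 15*d - 2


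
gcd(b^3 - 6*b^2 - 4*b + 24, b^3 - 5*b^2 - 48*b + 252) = b - 6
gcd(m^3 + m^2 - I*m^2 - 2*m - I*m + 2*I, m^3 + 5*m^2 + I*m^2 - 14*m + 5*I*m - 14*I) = 1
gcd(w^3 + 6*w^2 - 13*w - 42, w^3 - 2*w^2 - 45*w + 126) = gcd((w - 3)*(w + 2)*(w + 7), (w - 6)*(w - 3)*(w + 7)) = w^2 + 4*w - 21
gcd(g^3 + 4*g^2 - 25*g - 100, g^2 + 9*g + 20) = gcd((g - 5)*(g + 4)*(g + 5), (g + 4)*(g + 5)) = g^2 + 9*g + 20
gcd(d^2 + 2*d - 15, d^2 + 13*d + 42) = 1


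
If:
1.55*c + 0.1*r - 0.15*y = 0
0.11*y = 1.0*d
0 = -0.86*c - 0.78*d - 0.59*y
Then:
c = -0.785813953488372*y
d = 0.11*y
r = 13.6801162790698*y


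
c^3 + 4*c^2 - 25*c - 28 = (c - 4)*(c + 1)*(c + 7)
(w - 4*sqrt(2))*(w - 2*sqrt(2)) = w^2 - 6*sqrt(2)*w + 16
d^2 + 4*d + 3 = (d + 1)*(d + 3)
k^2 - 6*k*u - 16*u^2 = (k - 8*u)*(k + 2*u)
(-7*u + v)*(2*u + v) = -14*u^2 - 5*u*v + v^2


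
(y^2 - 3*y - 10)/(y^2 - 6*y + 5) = (y + 2)/(y - 1)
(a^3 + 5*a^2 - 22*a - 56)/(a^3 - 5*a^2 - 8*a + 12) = (a^2 + 3*a - 28)/(a^2 - 7*a + 6)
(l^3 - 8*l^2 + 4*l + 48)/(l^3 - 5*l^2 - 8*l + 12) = (l - 4)/(l - 1)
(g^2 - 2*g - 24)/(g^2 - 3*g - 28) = (g - 6)/(g - 7)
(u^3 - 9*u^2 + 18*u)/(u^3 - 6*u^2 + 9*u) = (u - 6)/(u - 3)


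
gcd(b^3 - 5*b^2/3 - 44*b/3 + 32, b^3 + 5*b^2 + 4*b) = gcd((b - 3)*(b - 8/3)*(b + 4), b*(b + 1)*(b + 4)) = b + 4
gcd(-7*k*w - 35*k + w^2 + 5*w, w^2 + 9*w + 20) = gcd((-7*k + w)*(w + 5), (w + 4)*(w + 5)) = w + 5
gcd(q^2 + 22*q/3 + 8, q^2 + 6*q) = q + 6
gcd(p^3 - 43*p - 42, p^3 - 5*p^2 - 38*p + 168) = p^2 - p - 42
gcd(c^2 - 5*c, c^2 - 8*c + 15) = c - 5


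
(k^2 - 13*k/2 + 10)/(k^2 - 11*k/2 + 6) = (2*k - 5)/(2*k - 3)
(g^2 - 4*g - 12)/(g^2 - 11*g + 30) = (g + 2)/(g - 5)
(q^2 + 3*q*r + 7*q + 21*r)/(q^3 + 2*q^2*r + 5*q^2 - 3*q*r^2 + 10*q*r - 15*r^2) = (q + 7)/(q^2 - q*r + 5*q - 5*r)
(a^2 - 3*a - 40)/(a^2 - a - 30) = (a - 8)/(a - 6)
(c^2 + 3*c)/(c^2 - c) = (c + 3)/(c - 1)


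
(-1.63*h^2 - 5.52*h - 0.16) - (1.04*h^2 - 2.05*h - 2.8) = -2.67*h^2 - 3.47*h + 2.64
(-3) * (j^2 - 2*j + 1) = -3*j^2 + 6*j - 3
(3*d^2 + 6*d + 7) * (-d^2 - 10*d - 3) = -3*d^4 - 36*d^3 - 76*d^2 - 88*d - 21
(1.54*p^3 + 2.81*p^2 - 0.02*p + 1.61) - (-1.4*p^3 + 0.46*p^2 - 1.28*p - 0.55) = 2.94*p^3 + 2.35*p^2 + 1.26*p + 2.16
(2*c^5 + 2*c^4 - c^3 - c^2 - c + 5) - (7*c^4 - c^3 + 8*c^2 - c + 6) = 2*c^5 - 5*c^4 - 9*c^2 - 1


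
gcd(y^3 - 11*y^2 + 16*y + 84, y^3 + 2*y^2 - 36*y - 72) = y^2 - 4*y - 12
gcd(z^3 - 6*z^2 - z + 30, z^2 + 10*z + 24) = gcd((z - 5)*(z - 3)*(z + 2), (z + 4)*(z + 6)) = 1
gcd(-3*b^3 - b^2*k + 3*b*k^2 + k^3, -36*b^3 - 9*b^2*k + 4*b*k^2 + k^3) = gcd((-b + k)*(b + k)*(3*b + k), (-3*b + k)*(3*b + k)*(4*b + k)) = 3*b + k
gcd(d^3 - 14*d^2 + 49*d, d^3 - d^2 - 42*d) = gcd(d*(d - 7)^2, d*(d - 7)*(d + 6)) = d^2 - 7*d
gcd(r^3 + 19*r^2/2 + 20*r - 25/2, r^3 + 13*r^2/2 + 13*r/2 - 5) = r^2 + 9*r/2 - 5/2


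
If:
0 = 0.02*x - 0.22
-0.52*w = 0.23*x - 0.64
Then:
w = -3.63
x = 11.00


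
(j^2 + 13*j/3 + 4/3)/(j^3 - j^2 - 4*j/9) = 3*(j + 4)/(j*(3*j - 4))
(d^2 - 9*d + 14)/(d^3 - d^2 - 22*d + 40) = (d - 7)/(d^2 + d - 20)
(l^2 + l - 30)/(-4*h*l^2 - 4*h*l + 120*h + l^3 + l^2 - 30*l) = -1/(4*h - l)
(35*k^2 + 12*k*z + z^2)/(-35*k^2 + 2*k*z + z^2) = (5*k + z)/(-5*k + z)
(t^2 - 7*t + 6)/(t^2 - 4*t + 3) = (t - 6)/(t - 3)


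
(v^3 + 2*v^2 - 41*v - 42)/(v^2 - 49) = (v^2 - 5*v - 6)/(v - 7)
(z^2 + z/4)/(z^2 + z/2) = (4*z + 1)/(2*(2*z + 1))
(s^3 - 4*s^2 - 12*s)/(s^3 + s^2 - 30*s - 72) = s*(s + 2)/(s^2 + 7*s + 12)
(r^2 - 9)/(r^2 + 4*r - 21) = (r + 3)/(r + 7)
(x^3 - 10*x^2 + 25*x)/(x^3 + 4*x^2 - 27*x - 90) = x*(x - 5)/(x^2 + 9*x + 18)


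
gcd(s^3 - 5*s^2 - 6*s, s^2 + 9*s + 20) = 1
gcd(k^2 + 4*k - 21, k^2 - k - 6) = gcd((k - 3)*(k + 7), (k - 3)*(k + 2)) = k - 3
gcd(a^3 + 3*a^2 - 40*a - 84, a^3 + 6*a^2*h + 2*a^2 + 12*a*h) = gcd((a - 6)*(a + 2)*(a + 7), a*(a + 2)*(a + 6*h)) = a + 2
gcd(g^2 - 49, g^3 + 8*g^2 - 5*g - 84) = g + 7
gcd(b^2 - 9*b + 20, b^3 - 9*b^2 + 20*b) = b^2 - 9*b + 20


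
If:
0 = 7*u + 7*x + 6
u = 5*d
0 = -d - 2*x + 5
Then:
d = -47/63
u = -235/63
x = 181/63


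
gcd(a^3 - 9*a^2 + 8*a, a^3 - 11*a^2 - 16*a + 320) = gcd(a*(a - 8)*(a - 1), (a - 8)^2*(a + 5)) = a - 8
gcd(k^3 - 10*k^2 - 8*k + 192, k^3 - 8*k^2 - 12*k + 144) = k^2 - 2*k - 24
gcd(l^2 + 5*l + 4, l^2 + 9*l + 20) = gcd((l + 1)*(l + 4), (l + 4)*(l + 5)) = l + 4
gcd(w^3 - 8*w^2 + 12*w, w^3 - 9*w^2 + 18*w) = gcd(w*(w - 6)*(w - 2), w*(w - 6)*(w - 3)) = w^2 - 6*w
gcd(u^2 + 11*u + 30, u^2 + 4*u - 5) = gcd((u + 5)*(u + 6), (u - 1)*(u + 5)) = u + 5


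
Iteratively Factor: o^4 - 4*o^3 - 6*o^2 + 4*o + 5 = (o - 5)*(o^3 + o^2 - o - 1) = (o - 5)*(o - 1)*(o^2 + 2*o + 1) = (o - 5)*(o - 1)*(o + 1)*(o + 1)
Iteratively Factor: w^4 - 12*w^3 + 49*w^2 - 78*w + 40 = (w - 5)*(w^3 - 7*w^2 + 14*w - 8) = (w - 5)*(w - 1)*(w^2 - 6*w + 8) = (w - 5)*(w - 4)*(w - 1)*(w - 2)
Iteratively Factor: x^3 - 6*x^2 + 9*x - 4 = (x - 1)*(x^2 - 5*x + 4) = (x - 4)*(x - 1)*(x - 1)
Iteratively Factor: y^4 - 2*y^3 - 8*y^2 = (y - 4)*(y^3 + 2*y^2) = y*(y - 4)*(y^2 + 2*y) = y*(y - 4)*(y + 2)*(y)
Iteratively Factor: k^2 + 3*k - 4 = (k - 1)*(k + 4)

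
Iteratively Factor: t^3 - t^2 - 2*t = (t)*(t^2 - t - 2) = t*(t + 1)*(t - 2)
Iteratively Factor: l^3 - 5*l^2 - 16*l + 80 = (l - 5)*(l^2 - 16) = (l - 5)*(l + 4)*(l - 4)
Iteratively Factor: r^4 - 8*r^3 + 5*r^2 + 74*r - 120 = (r - 4)*(r^3 - 4*r^2 - 11*r + 30) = (r - 4)*(r + 3)*(r^2 - 7*r + 10) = (r - 5)*(r - 4)*(r + 3)*(r - 2)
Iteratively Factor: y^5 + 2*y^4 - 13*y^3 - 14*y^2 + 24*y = (y - 3)*(y^4 + 5*y^3 + 2*y^2 - 8*y) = (y - 3)*(y + 2)*(y^3 + 3*y^2 - 4*y) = (y - 3)*(y + 2)*(y + 4)*(y^2 - y) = y*(y - 3)*(y + 2)*(y + 4)*(y - 1)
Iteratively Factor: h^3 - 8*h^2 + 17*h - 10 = (h - 5)*(h^2 - 3*h + 2) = (h - 5)*(h - 1)*(h - 2)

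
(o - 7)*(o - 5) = o^2 - 12*o + 35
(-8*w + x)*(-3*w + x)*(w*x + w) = 24*w^3*x + 24*w^3 - 11*w^2*x^2 - 11*w^2*x + w*x^3 + w*x^2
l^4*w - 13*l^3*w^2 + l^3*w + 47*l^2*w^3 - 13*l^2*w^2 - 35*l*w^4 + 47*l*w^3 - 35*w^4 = (l - 7*w)*(l - 5*w)*(l - w)*(l*w + w)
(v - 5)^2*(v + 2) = v^3 - 8*v^2 + 5*v + 50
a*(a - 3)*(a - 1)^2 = a^4 - 5*a^3 + 7*a^2 - 3*a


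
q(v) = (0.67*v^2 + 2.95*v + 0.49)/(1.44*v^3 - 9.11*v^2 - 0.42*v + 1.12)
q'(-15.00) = -0.00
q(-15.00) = -0.02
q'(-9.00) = 0.00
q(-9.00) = -0.02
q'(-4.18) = 0.01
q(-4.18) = 0.00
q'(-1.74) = 0.09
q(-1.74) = 0.08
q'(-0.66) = 1.07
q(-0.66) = 0.39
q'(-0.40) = 55.07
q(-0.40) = 2.23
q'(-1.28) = 0.17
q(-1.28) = 0.13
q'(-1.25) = 0.18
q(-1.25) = 0.14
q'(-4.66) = 0.01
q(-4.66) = -0.00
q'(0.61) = 3.50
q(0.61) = -1.15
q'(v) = (1.34*v + 2.95)/(1.44*v^3 - 9.11*v^2 - 0.42*v + 1.12) + (-4.32*v^2 + 18.22*v + 0.42)*(0.67*v^2 + 2.95*v + 0.49)/(1.44*v^3 - 9.11*v^2 - 0.42*v + 1.12)^2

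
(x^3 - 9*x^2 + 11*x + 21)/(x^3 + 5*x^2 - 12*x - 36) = (x^2 - 6*x - 7)/(x^2 + 8*x + 12)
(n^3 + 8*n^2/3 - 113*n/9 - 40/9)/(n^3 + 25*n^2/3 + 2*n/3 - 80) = (n + 1/3)/(n + 6)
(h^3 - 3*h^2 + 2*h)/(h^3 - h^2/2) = 2*(h^2 - 3*h + 2)/(h*(2*h - 1))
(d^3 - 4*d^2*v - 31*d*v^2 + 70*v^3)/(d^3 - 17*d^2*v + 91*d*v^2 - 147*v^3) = (d^2 + 3*d*v - 10*v^2)/(d^2 - 10*d*v + 21*v^2)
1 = 1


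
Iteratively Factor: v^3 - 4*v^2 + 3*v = (v - 1)*(v^2 - 3*v) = v*(v - 1)*(v - 3)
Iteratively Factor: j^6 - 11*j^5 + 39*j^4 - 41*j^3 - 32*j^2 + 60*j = (j + 1)*(j^5 - 12*j^4 + 51*j^3 - 92*j^2 + 60*j) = (j - 2)*(j + 1)*(j^4 - 10*j^3 + 31*j^2 - 30*j) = j*(j - 2)*(j + 1)*(j^3 - 10*j^2 + 31*j - 30) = j*(j - 2)^2*(j + 1)*(j^2 - 8*j + 15) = j*(j - 3)*(j - 2)^2*(j + 1)*(j - 5)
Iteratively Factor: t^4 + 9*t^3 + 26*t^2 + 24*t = (t + 2)*(t^3 + 7*t^2 + 12*t) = (t + 2)*(t + 3)*(t^2 + 4*t) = (t + 2)*(t + 3)*(t + 4)*(t)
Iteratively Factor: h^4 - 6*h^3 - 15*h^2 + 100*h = (h - 5)*(h^3 - h^2 - 20*h) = h*(h - 5)*(h^2 - h - 20) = h*(h - 5)*(h + 4)*(h - 5)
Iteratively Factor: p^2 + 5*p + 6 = (p + 2)*(p + 3)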